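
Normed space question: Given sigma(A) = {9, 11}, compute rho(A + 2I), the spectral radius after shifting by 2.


Spectrum of A + 2I = {11, 13}
Spectral radius = max |lambda| over the shifted spectrum
= max(11, 13) = 13

13


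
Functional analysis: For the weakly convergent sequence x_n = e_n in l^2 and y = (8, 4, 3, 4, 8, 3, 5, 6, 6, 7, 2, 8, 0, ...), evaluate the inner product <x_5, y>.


x_5 = e_5 is the standard basis vector with 1 in position 5.
<x_5, y> = y_5 = 8
As n -> infinity, <x_n, y> -> 0, confirming weak convergence of (x_n) to 0.

8


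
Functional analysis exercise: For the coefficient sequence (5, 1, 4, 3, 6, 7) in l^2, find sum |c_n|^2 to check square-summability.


sum |c_n|^2 = 5^2 + 1^2 + 4^2 + 3^2 + 6^2 + 7^2
= 25 + 1 + 16 + 9 + 36 + 49
= 136

136


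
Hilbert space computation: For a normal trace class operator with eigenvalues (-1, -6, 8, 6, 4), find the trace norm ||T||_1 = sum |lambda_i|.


For a normal operator, singular values equal |eigenvalues|.
Trace norm = sum |lambda_i| = 1 + 6 + 8 + 6 + 4
= 25

25


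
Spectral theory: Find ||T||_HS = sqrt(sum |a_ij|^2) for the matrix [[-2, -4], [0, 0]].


The Hilbert-Schmidt norm is sqrt(sum of squares of all entries).
Sum of squares = (-2)^2 + (-4)^2 + 0^2 + 0^2
= 4 + 16 + 0 + 0 = 20
||T||_HS = sqrt(20) = 4.4721

4.4721


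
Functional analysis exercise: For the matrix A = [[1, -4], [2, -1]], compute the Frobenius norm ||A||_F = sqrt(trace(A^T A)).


||A||_F^2 = sum a_ij^2
= 1^2 + (-4)^2 + 2^2 + (-1)^2
= 1 + 16 + 4 + 1 = 22
||A||_F = sqrt(22) = 4.6904

4.6904


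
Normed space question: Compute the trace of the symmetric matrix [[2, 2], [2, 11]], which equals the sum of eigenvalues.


For a self-adjoint (symmetric) matrix, the eigenvalues are real.
The sum of eigenvalues equals the trace of the matrix.
trace = 2 + 11 = 13

13


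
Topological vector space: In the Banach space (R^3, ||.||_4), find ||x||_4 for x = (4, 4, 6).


The l^4 norm = (sum |x_i|^4)^(1/4)
Sum of 4th powers = 256 + 256 + 1296 = 1808
||x||_4 = (1808)^(1/4) = 6.5208

6.5208


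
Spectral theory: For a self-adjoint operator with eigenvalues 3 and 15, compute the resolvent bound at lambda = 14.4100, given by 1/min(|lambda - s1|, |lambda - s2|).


dist(14.4100, {3, 15}) = min(|14.4100 - 3|, |14.4100 - 15|)
= min(11.4100, 0.5900) = 0.5900
Resolvent bound = 1/0.5900 = 1.6949

1.6949


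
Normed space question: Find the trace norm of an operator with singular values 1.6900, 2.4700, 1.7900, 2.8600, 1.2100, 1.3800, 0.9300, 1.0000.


The nuclear norm is the sum of all singular values.
||T||_1 = 1.6900 + 2.4700 + 1.7900 + 2.8600 + 1.2100 + 1.3800 + 0.9300 + 1.0000
= 13.3300

13.3300


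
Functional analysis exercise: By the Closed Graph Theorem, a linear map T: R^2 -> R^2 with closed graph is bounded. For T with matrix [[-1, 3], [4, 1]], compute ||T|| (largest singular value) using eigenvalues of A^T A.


A^T A = [[17, 1], [1, 10]]
trace(A^T A) = 27, det(A^T A) = 169
discriminant = 27^2 - 4*169 = 53
Largest eigenvalue of A^T A = (trace + sqrt(disc))/2 = 17.1401
||T|| = sqrt(17.1401) = 4.1401

4.1401


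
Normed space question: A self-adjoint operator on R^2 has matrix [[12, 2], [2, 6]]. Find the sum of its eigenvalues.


For a self-adjoint (symmetric) matrix, the eigenvalues are real.
The sum of eigenvalues equals the trace of the matrix.
trace = 12 + 6 = 18

18


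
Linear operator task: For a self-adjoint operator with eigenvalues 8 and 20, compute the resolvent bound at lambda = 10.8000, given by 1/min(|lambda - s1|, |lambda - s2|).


dist(10.8000, {8, 20}) = min(|10.8000 - 8|, |10.8000 - 20|)
= min(2.8000, 9.2000) = 2.8000
Resolvent bound = 1/2.8000 = 0.3571

0.3571


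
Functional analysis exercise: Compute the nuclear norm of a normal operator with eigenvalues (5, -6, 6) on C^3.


For a normal operator, singular values equal |eigenvalues|.
Trace norm = sum |lambda_i| = 5 + 6 + 6
= 17

17


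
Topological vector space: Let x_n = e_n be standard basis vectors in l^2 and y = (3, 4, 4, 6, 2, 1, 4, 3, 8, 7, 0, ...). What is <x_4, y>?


x_4 = e_4 is the standard basis vector with 1 in position 4.
<x_4, y> = y_4 = 6
As n -> infinity, <x_n, y> -> 0, confirming weak convergence of (x_n) to 0.

6


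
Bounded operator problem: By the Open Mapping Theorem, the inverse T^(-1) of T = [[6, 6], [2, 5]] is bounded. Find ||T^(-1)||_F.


det(T) = 6*5 - 6*2 = 18
T^(-1) = (1/18) * [[5, -6], [-2, 6]] = [[0.2778, -0.3333], [-0.1111, 0.3333]]
||T^(-1)||_F^2 = 0.2778^2 + (-0.3333)^2 + (-0.1111)^2 + 0.3333^2 = 0.3117
||T^(-1)||_F = sqrt(0.3117) = 0.5583

0.5583


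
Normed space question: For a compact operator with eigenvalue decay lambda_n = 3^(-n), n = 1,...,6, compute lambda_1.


The eigenvalue formula gives lambda_1 = 1/3^1
= 1/3
= 0.3333

0.3333


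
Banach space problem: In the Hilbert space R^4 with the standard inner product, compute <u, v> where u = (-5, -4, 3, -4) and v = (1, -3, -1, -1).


Computing the standard inner product <u, v> = sum u_i * v_i
= -5*1 + -4*-3 + 3*-1 + -4*-1
= -5 + 12 + -3 + 4
= 8

8


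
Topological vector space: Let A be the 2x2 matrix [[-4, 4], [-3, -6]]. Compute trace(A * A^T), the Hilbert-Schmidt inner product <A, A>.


trace(A * A^T) = sum of squares of all entries
= (-4)^2 + 4^2 + (-3)^2 + (-6)^2
= 16 + 16 + 9 + 36
= 77

77


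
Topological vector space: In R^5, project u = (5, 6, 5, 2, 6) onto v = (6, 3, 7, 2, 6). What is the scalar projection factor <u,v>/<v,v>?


Computing <u,v> = 5*6 + 6*3 + 5*7 + 2*2 + 6*6 = 123
Computing <v,v> = 6^2 + 3^2 + 7^2 + 2^2 + 6^2 = 134
Projection coefficient = 123/134 = 0.9179

0.9179


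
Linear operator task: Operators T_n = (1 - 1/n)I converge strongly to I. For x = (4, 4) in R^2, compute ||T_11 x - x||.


T_11 x - x = (1 - 1/11)x - x = -x/11
||x|| = sqrt(32) = 5.6569
||T_11 x - x|| = ||x||/11 = 5.6569/11 = 0.5143

0.5143


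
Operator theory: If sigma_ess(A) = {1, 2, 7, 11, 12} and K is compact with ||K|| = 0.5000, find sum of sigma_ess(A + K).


By Weyl's theorem, the essential spectrum is invariant under compact perturbations.
sigma_ess(A + K) = sigma_ess(A) = {1, 2, 7, 11, 12}
Sum = 1 + 2 + 7 + 11 + 12 = 33

33


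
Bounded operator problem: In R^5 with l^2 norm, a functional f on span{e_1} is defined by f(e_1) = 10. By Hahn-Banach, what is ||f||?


The norm of f is given by ||f|| = sup_{||x||=1} |f(x)|.
On span{e_1}, ||e_1|| = 1, so ||f|| = |f(e_1)| / ||e_1||
= |10| / 1 = 10.0000

10.0000


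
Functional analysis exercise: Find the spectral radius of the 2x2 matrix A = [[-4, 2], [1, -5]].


For a 2x2 matrix, eigenvalues satisfy lambda^2 - (trace)*lambda + det = 0
trace = -4 + -5 = -9
det = -4*-5 - 2*1 = 18
discriminant = (-9)^2 - 4*(18) = 9
spectral radius = max |eigenvalue| = 6.0000

6.0000


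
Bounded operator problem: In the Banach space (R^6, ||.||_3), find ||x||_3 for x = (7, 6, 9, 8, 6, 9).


The l^3 norm = (sum |x_i|^3)^(1/3)
Sum of 3th powers = 343 + 216 + 729 + 512 + 216 + 729 = 2745
||x||_3 = (2745)^(1/3) = 14.0017

14.0017


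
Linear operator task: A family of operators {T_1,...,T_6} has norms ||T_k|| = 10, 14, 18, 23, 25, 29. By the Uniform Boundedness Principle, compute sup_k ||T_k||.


By the Uniform Boundedness Principle, the supremum of norms is finite.
sup_k ||T_k|| = max(10, 14, 18, 23, 25, 29) = 29

29


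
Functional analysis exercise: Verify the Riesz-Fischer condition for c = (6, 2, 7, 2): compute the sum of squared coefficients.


sum |c_n|^2 = 6^2 + 2^2 + 7^2 + 2^2
= 36 + 4 + 49 + 4
= 93

93


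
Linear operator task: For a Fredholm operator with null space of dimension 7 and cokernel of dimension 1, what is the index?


The Fredholm index is defined as ind(T) = dim(ker T) - dim(coker T)
= 7 - 1
= 6

6


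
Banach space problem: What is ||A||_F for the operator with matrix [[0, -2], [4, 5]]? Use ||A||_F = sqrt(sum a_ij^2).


||A||_F^2 = sum a_ij^2
= 0^2 + (-2)^2 + 4^2 + 5^2
= 0 + 4 + 16 + 25 = 45
||A||_F = sqrt(45) = 6.7082

6.7082


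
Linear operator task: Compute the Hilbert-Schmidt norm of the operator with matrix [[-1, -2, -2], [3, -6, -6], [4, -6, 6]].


The Hilbert-Schmidt norm is sqrt(sum of squares of all entries).
Sum of squares = (-1)^2 + (-2)^2 + (-2)^2 + 3^2 + (-6)^2 + (-6)^2 + 4^2 + (-6)^2 + 6^2
= 1 + 4 + 4 + 9 + 36 + 36 + 16 + 36 + 36 = 178
||T||_HS = sqrt(178) = 13.3417

13.3417


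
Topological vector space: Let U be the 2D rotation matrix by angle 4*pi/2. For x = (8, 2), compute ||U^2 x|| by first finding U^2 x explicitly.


U is a rotation by theta = 4*pi/2
U^2 = rotation by 2*theta = 8*pi/2 = 0*pi/2 (mod 2*pi)
cos(0*pi/2) = 1.0000, sin(0*pi/2) = 0.0000
U^2 x = (1.0000 * 8 - 0.0000 * 2, 0.0000 * 8 + 1.0000 * 2)
= (8.0000, 2.0000)
||U^2 x|| = sqrt(8.0000^2 + 2.0000^2) = sqrt(68.0000) = 8.2462

8.2462


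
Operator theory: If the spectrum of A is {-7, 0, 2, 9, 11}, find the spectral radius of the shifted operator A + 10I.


Spectrum of A + 10I = {3, 10, 12, 19, 21}
Spectral radius = max |lambda| over the shifted spectrum
= max(3, 10, 12, 19, 21) = 21

21


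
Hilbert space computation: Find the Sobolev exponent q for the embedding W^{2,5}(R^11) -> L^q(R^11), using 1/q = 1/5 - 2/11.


Using the Sobolev embedding formula: 1/q = 1/p - k/n
1/q = 1/5 - 2/11 = 1/55
q = 1/(1/55) = 55

55.0000


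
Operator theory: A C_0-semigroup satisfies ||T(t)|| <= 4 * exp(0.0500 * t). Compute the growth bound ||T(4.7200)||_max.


||T(4.7200)|| <= 4 * exp(0.0500 * 4.7200)
= 4 * exp(0.2360)
= 4 * 1.2662
= 5.0647

5.0647


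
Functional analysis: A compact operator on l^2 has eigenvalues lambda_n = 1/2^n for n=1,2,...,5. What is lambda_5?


The eigenvalue formula gives lambda_5 = 1/2^5
= 1/32
= 0.0312

0.0312


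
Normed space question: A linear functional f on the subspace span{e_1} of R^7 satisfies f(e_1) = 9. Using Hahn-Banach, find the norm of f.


The norm of f is given by ||f|| = sup_{||x||=1} |f(x)|.
On span{e_1}, ||e_1|| = 1, so ||f|| = |f(e_1)| / ||e_1||
= |9| / 1 = 9.0000

9.0000


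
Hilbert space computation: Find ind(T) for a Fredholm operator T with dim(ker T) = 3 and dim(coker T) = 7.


The Fredholm index is defined as ind(T) = dim(ker T) - dim(coker T)
= 3 - 7
= -4

-4


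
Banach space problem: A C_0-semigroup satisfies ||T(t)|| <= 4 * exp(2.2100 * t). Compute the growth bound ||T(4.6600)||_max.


||T(4.6600)|| <= 4 * exp(2.2100 * 4.6600)
= 4 * exp(10.2986)
= 4 * 29691.0223
= 118764.0892

118764.0892


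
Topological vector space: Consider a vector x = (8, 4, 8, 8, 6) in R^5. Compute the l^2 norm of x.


The l^2 norm = (sum |x_i|^2)^(1/2)
Sum of 2th powers = 64 + 16 + 64 + 64 + 36 = 244
||x||_2 = (244)^(1/2) = 15.6205

15.6205


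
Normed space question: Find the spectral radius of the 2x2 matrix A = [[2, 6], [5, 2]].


For a 2x2 matrix, eigenvalues satisfy lambda^2 - (trace)*lambda + det = 0
trace = 2 + 2 = 4
det = 2*2 - 6*5 = -26
discriminant = 4^2 - 4*(-26) = 120
spectral radius = max |eigenvalue| = 7.4772

7.4772


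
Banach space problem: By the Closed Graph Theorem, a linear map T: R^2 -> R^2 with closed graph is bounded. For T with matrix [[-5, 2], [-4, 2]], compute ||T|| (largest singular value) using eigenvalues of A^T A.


A^T A = [[41, -18], [-18, 8]]
trace(A^T A) = 49, det(A^T A) = 4
discriminant = 49^2 - 4*4 = 2385
Largest eigenvalue of A^T A = (trace + sqrt(disc))/2 = 48.9182
||T|| = sqrt(48.9182) = 6.9942

6.9942


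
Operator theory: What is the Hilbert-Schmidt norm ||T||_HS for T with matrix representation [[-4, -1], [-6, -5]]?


The Hilbert-Schmidt norm is sqrt(sum of squares of all entries).
Sum of squares = (-4)^2 + (-1)^2 + (-6)^2 + (-5)^2
= 16 + 1 + 36 + 25 = 78
||T||_HS = sqrt(78) = 8.8318

8.8318


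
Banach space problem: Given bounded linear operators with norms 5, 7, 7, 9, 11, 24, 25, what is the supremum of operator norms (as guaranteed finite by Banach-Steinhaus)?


By the Uniform Boundedness Principle, the supremum of norms is finite.
sup_k ||T_k|| = max(5, 7, 7, 9, 11, 24, 25) = 25

25


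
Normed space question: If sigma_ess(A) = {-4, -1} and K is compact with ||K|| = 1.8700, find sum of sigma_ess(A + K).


By Weyl's theorem, the essential spectrum is invariant under compact perturbations.
sigma_ess(A + K) = sigma_ess(A) = {-4, -1}
Sum = -4 + -1 = -5

-5


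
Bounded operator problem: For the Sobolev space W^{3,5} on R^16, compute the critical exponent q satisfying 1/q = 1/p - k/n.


Using the Sobolev embedding formula: 1/q = 1/p - k/n
1/q = 1/5 - 3/16 = 1/80
q = 1/(1/80) = 80

80.0000


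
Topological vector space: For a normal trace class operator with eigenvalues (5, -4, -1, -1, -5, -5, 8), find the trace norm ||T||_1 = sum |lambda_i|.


For a normal operator, singular values equal |eigenvalues|.
Trace norm = sum |lambda_i| = 5 + 4 + 1 + 1 + 5 + 5 + 8
= 29

29


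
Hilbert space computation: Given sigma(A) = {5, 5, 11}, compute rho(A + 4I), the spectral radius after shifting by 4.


Spectrum of A + 4I = {9, 9, 15}
Spectral radius = max |lambda| over the shifted spectrum
= max(9, 9, 15) = 15

15


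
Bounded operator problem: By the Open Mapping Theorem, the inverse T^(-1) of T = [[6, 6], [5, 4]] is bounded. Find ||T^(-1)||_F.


det(T) = 6*4 - 6*5 = -6
T^(-1) = (1/-6) * [[4, -6], [-5, 6]] = [[-0.6667, 1.0000], [0.8333, -1.0000]]
||T^(-1)||_F^2 = (-0.6667)^2 + 1.0000^2 + 0.8333^2 + (-1.0000)^2 = 3.1389
||T^(-1)||_F = sqrt(3.1389) = 1.7717

1.7717


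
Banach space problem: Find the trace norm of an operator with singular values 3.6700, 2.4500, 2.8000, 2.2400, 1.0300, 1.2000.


The nuclear norm is the sum of all singular values.
||T||_1 = 3.6700 + 2.4500 + 2.8000 + 2.2400 + 1.0300 + 1.2000
= 13.3900

13.3900


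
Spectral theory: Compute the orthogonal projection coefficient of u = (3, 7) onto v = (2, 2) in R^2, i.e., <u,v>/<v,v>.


Computing <u,v> = 3*2 + 7*2 = 20
Computing <v,v> = 2^2 + 2^2 = 8
Projection coefficient = 20/8 = 2.5000

2.5000


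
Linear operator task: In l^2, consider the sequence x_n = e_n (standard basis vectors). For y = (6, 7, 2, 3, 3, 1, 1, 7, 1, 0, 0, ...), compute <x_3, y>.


x_3 = e_3 is the standard basis vector with 1 in position 3.
<x_3, y> = y_3 = 2
As n -> infinity, <x_n, y> -> 0, confirming weak convergence of (x_n) to 0.

2


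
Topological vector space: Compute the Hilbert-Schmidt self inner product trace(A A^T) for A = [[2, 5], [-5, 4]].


trace(A * A^T) = sum of squares of all entries
= 2^2 + 5^2 + (-5)^2 + 4^2
= 4 + 25 + 25 + 16
= 70

70


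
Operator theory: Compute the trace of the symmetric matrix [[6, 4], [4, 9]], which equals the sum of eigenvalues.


For a self-adjoint (symmetric) matrix, the eigenvalues are real.
The sum of eigenvalues equals the trace of the matrix.
trace = 6 + 9 = 15

15


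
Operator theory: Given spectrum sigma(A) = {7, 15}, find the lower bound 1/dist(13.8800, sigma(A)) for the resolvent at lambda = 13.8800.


dist(13.8800, {7, 15}) = min(|13.8800 - 7|, |13.8800 - 15|)
= min(6.8800, 1.1200) = 1.1200
Resolvent bound = 1/1.1200 = 0.8929

0.8929


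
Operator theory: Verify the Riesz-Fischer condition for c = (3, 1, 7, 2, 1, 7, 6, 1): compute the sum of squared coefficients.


sum |c_n|^2 = 3^2 + 1^2 + 7^2 + 2^2 + 1^2 + 7^2 + 6^2 + 1^2
= 9 + 1 + 49 + 4 + 1 + 49 + 36 + 1
= 150

150


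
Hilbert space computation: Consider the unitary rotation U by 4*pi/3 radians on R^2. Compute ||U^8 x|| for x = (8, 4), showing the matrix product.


U is a rotation by theta = 4*pi/3
U^8 = rotation by 8*theta = 32*pi/3 = 2*pi/3 (mod 2*pi)
cos(2*pi/3) = -0.5000, sin(2*pi/3) = 0.8660
U^8 x = (-0.5000 * 8 - 0.8660 * 4, 0.8660 * 8 + -0.5000 * 4)
= (-7.4641, 4.9282)
||U^8 x|| = sqrt((-7.4641)^2 + 4.9282^2) = sqrt(80.0000) = 8.9443

8.9443


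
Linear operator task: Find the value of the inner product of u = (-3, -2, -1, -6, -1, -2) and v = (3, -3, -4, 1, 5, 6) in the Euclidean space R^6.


Computing the standard inner product <u, v> = sum u_i * v_i
= -3*3 + -2*-3 + -1*-4 + -6*1 + -1*5 + -2*6
= -9 + 6 + 4 + -6 + -5 + -12
= -22

-22


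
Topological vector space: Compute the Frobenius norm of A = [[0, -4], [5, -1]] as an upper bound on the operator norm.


||A||_F^2 = sum a_ij^2
= 0^2 + (-4)^2 + 5^2 + (-1)^2
= 0 + 16 + 25 + 1 = 42
||A||_F = sqrt(42) = 6.4807

6.4807


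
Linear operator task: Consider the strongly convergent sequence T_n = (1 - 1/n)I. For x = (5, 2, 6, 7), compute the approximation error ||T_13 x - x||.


T_13 x - x = (1 - 1/13)x - x = -x/13
||x|| = sqrt(114) = 10.6771
||T_13 x - x|| = ||x||/13 = 10.6771/13 = 0.8213

0.8213


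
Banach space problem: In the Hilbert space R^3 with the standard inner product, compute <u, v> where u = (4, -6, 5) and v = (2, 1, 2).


Computing the standard inner product <u, v> = sum u_i * v_i
= 4*2 + -6*1 + 5*2
= 8 + -6 + 10
= 12

12


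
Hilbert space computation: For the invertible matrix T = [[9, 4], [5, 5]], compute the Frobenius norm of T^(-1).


det(T) = 9*5 - 4*5 = 25
T^(-1) = (1/25) * [[5, -4], [-5, 9]] = [[0.2000, -0.1600], [-0.2000, 0.3600]]
||T^(-1)||_F^2 = 0.2000^2 + (-0.1600)^2 + (-0.2000)^2 + 0.3600^2 = 0.2352
||T^(-1)||_F = sqrt(0.2352) = 0.4850

0.4850


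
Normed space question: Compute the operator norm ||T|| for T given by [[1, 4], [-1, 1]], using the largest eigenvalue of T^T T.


A^T A = [[2, 3], [3, 17]]
trace(A^T A) = 19, det(A^T A) = 25
discriminant = 19^2 - 4*25 = 261
Largest eigenvalue of A^T A = (trace + sqrt(disc))/2 = 17.5777
||T|| = sqrt(17.5777) = 4.1926

4.1926


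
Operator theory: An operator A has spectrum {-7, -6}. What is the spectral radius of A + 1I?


Spectrum of A + 1I = {-6, -5}
Spectral radius = max |lambda| over the shifted spectrum
= max(6, 5) = 6

6


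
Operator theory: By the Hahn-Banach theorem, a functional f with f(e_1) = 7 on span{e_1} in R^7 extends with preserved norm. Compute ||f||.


The norm of f is given by ||f|| = sup_{||x||=1} |f(x)|.
On span{e_1}, ||e_1|| = 1, so ||f|| = |f(e_1)| / ||e_1||
= |7| / 1 = 7.0000

7.0000


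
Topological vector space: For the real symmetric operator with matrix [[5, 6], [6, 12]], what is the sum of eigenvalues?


For a self-adjoint (symmetric) matrix, the eigenvalues are real.
The sum of eigenvalues equals the trace of the matrix.
trace = 5 + 12 = 17

17


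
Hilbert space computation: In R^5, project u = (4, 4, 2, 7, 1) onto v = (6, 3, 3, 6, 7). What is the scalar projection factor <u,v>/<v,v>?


Computing <u,v> = 4*6 + 4*3 + 2*3 + 7*6 + 1*7 = 91
Computing <v,v> = 6^2 + 3^2 + 3^2 + 6^2 + 7^2 = 139
Projection coefficient = 91/139 = 0.6547

0.6547


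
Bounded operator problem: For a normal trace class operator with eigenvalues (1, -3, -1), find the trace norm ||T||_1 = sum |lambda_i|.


For a normal operator, singular values equal |eigenvalues|.
Trace norm = sum |lambda_i| = 1 + 3 + 1
= 5

5


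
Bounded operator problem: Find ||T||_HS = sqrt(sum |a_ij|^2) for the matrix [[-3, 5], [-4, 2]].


The Hilbert-Schmidt norm is sqrt(sum of squares of all entries).
Sum of squares = (-3)^2 + 5^2 + (-4)^2 + 2^2
= 9 + 25 + 16 + 4 = 54
||T||_HS = sqrt(54) = 7.3485

7.3485


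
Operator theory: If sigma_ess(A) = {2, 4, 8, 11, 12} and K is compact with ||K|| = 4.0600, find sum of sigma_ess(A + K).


By Weyl's theorem, the essential spectrum is invariant under compact perturbations.
sigma_ess(A + K) = sigma_ess(A) = {2, 4, 8, 11, 12}
Sum = 2 + 4 + 8 + 11 + 12 = 37

37


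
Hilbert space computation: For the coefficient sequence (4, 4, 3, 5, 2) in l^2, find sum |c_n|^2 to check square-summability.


sum |c_n|^2 = 4^2 + 4^2 + 3^2 + 5^2 + 2^2
= 16 + 16 + 9 + 25 + 4
= 70

70


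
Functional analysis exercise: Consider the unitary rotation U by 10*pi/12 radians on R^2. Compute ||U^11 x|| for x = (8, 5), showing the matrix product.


U is a rotation by theta = 10*pi/12
U^11 = rotation by 11*theta = 110*pi/12 = 14*pi/12 (mod 2*pi)
cos(14*pi/12) = -0.8660, sin(14*pi/12) = -0.5000
U^11 x = (-0.8660 * 8 - -0.5000 * 5, -0.5000 * 8 + -0.8660 * 5)
= (-4.4282, -8.3301)
||U^11 x|| = sqrt((-4.4282)^2 + (-8.3301)^2) = sqrt(89.0000) = 9.4340

9.4340


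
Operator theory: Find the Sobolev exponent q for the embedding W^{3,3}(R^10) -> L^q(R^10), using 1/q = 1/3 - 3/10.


Using the Sobolev embedding formula: 1/q = 1/p - k/n
1/q = 1/3 - 3/10 = 1/30
q = 1/(1/30) = 30

30.0000


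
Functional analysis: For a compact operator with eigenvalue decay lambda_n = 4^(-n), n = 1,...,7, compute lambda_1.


The eigenvalue formula gives lambda_1 = 1/4^1
= 1/4
= 0.2500

0.2500


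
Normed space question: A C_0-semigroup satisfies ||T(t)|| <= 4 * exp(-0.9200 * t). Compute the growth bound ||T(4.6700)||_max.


||T(4.6700)|| <= 4 * exp(-0.9200 * 4.6700)
= 4 * exp(-4.2964)
= 4 * 0.0136
= 0.0545

0.0545


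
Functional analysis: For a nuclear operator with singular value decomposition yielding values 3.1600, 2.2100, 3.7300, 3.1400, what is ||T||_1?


The nuclear norm is the sum of all singular values.
||T||_1 = 3.1600 + 2.2100 + 3.7300 + 3.1400
= 12.2400

12.2400


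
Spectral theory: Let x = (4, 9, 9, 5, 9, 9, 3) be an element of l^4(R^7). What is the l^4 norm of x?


The l^4 norm = (sum |x_i|^4)^(1/4)
Sum of 4th powers = 256 + 6561 + 6561 + 625 + 6561 + 6561 + 81 = 27206
||x||_4 = (27206)^(1/4) = 12.8430

12.8430


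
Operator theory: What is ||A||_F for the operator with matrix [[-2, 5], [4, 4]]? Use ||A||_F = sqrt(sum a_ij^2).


||A||_F^2 = sum a_ij^2
= (-2)^2 + 5^2 + 4^2 + 4^2
= 4 + 25 + 16 + 16 = 61
||A||_F = sqrt(61) = 7.8102

7.8102


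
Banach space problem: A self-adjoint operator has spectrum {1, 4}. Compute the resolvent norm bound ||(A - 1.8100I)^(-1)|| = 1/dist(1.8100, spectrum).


dist(1.8100, {1, 4}) = min(|1.8100 - 1|, |1.8100 - 4|)
= min(0.8100, 2.1900) = 0.8100
Resolvent bound = 1/0.8100 = 1.2346

1.2346


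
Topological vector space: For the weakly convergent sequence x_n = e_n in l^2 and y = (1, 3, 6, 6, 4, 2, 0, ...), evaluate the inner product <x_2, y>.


x_2 = e_2 is the standard basis vector with 1 in position 2.
<x_2, y> = y_2 = 3
As n -> infinity, <x_n, y> -> 0, confirming weak convergence of (x_n) to 0.

3


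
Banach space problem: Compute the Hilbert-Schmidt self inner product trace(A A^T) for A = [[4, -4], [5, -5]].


trace(A * A^T) = sum of squares of all entries
= 4^2 + (-4)^2 + 5^2 + (-5)^2
= 16 + 16 + 25 + 25
= 82

82


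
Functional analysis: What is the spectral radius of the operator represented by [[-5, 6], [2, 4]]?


For a 2x2 matrix, eigenvalues satisfy lambda^2 - (trace)*lambda + det = 0
trace = -5 + 4 = -1
det = -5*4 - 6*2 = -32
discriminant = (-1)^2 - 4*(-32) = 129
spectral radius = max |eigenvalue| = 6.1789

6.1789


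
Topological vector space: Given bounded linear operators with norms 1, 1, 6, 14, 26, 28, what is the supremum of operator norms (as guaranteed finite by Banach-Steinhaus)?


By the Uniform Boundedness Principle, the supremum of norms is finite.
sup_k ||T_k|| = max(1, 1, 6, 14, 26, 28) = 28

28


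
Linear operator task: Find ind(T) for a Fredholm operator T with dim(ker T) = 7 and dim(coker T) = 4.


The Fredholm index is defined as ind(T) = dim(ker T) - dim(coker T)
= 7 - 4
= 3

3


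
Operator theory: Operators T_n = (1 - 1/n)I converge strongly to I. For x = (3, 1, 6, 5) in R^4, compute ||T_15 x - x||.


T_15 x - x = (1 - 1/15)x - x = -x/15
||x|| = sqrt(71) = 8.4261
||T_15 x - x|| = ||x||/15 = 8.4261/15 = 0.5617

0.5617


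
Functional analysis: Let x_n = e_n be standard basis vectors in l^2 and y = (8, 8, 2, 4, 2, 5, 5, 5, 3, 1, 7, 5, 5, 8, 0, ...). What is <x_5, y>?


x_5 = e_5 is the standard basis vector with 1 in position 5.
<x_5, y> = y_5 = 2
As n -> infinity, <x_n, y> -> 0, confirming weak convergence of (x_n) to 0.

2


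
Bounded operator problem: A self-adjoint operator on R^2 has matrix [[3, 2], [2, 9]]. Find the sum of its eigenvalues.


For a self-adjoint (symmetric) matrix, the eigenvalues are real.
The sum of eigenvalues equals the trace of the matrix.
trace = 3 + 9 = 12

12


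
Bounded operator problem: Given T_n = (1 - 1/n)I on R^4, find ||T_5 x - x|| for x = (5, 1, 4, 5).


T_5 x - x = (1 - 1/5)x - x = -x/5
||x|| = sqrt(67) = 8.1854
||T_5 x - x|| = ||x||/5 = 8.1854/5 = 1.6371

1.6371


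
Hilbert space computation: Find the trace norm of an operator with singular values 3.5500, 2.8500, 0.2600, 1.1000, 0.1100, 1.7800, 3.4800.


The nuclear norm is the sum of all singular values.
||T||_1 = 3.5500 + 2.8500 + 0.2600 + 1.1000 + 0.1100 + 1.7800 + 3.4800
= 13.1300

13.1300


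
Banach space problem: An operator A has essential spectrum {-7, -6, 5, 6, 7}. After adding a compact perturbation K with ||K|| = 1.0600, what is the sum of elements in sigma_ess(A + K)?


By Weyl's theorem, the essential spectrum is invariant under compact perturbations.
sigma_ess(A + K) = sigma_ess(A) = {-7, -6, 5, 6, 7}
Sum = -7 + -6 + 5 + 6 + 7 = 5

5


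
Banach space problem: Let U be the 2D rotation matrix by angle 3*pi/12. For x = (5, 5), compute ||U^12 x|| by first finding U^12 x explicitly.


U is a rotation by theta = 3*pi/12
U^12 = rotation by 12*theta = 36*pi/12 = 12*pi/12 (mod 2*pi)
cos(12*pi/12) = -1.0000, sin(12*pi/12) = 0.0000
U^12 x = (-1.0000 * 5 - 0.0000 * 5, 0.0000 * 5 + -1.0000 * 5)
= (-5.0000, -5.0000)
||U^12 x|| = sqrt((-5.0000)^2 + (-5.0000)^2) = sqrt(50.0000) = 7.0711

7.0711


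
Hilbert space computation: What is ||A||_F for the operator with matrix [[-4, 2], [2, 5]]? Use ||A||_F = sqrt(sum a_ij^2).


||A||_F^2 = sum a_ij^2
= (-4)^2 + 2^2 + 2^2 + 5^2
= 16 + 4 + 4 + 25 = 49
||A||_F = sqrt(49) = 7.0000

7.0000


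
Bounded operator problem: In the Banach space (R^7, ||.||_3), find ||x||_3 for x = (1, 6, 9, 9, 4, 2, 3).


The l^3 norm = (sum |x_i|^3)^(1/3)
Sum of 3th powers = 1 + 216 + 729 + 729 + 64 + 8 + 27 = 1774
||x||_3 = (1774)^(1/3) = 12.1056

12.1056


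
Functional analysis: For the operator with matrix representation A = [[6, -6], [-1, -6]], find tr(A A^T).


trace(A * A^T) = sum of squares of all entries
= 6^2 + (-6)^2 + (-1)^2 + (-6)^2
= 36 + 36 + 1 + 36
= 109

109


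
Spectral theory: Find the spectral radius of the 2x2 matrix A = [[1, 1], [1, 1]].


For a 2x2 matrix, eigenvalues satisfy lambda^2 - (trace)*lambda + det = 0
trace = 1 + 1 = 2
det = 1*1 - 1*1 = 0
discriminant = 2^2 - 4*(0) = 4
spectral radius = max |eigenvalue| = 2.0000

2.0000


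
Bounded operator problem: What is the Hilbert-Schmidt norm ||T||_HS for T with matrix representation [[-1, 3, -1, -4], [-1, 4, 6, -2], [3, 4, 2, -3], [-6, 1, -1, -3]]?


The Hilbert-Schmidt norm is sqrt(sum of squares of all entries).
Sum of squares = (-1)^2 + 3^2 + (-1)^2 + (-4)^2 + (-1)^2 + 4^2 + 6^2 + (-2)^2 + 3^2 + 4^2 + 2^2 + (-3)^2 + (-6)^2 + 1^2 + (-1)^2 + (-3)^2
= 1 + 9 + 1 + 16 + 1 + 16 + 36 + 4 + 9 + 16 + 4 + 9 + 36 + 1 + 1 + 9 = 169
||T||_HS = sqrt(169) = 13.0000

13.0000


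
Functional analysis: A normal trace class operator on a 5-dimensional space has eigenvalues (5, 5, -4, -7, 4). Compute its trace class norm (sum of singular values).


For a normal operator, singular values equal |eigenvalues|.
Trace norm = sum |lambda_i| = 5 + 5 + 4 + 7 + 4
= 25

25


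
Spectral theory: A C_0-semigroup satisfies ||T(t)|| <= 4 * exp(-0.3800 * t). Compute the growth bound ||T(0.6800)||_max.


||T(0.6800)|| <= 4 * exp(-0.3800 * 0.6800)
= 4 * exp(-0.2584)
= 4 * 0.7723
= 3.0891

3.0891


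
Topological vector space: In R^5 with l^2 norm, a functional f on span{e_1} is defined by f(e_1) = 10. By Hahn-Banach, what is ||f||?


The norm of f is given by ||f|| = sup_{||x||=1} |f(x)|.
On span{e_1}, ||e_1|| = 1, so ||f|| = |f(e_1)| / ||e_1||
= |10| / 1 = 10.0000

10.0000


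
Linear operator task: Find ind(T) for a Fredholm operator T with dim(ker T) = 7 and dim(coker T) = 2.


The Fredholm index is defined as ind(T) = dim(ker T) - dim(coker T)
= 7 - 2
= 5

5


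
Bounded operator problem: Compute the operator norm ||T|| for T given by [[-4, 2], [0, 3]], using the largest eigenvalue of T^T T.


A^T A = [[16, -8], [-8, 13]]
trace(A^T A) = 29, det(A^T A) = 144
discriminant = 29^2 - 4*144 = 265
Largest eigenvalue of A^T A = (trace + sqrt(disc))/2 = 22.6394
||T|| = sqrt(22.6394) = 4.7581

4.7581


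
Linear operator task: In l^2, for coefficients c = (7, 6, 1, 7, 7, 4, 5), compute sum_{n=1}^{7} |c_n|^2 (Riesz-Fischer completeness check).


sum |c_n|^2 = 7^2 + 6^2 + 1^2 + 7^2 + 7^2 + 4^2 + 5^2
= 49 + 36 + 1 + 49 + 49 + 16 + 25
= 225

225


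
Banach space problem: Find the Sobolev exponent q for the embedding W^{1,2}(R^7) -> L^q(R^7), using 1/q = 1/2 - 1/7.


Using the Sobolev embedding formula: 1/q = 1/p - k/n
1/q = 1/2 - 1/7 = 5/14
q = 1/(5/14) = 14/5 = 2.8000

2.8000


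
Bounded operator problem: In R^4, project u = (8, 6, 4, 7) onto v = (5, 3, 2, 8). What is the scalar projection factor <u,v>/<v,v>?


Computing <u,v> = 8*5 + 6*3 + 4*2 + 7*8 = 122
Computing <v,v> = 5^2 + 3^2 + 2^2 + 8^2 = 102
Projection coefficient = 122/102 = 1.1961

1.1961


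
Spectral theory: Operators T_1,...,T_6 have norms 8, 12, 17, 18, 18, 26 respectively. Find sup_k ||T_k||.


By the Uniform Boundedness Principle, the supremum of norms is finite.
sup_k ||T_k|| = max(8, 12, 17, 18, 18, 26) = 26

26


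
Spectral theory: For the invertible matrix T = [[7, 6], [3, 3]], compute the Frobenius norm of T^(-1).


det(T) = 7*3 - 6*3 = 3
T^(-1) = (1/3) * [[3, -6], [-3, 7]] = [[1.0000, -2.0000], [-1.0000, 2.3333]]
||T^(-1)||_F^2 = 1.0000^2 + (-2.0000)^2 + (-1.0000)^2 + 2.3333^2 = 11.4444
||T^(-1)||_F = sqrt(11.4444) = 3.3830

3.3830


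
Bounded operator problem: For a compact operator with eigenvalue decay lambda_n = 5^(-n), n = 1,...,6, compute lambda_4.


The eigenvalue formula gives lambda_4 = 1/5^4
= 1/625
= 0.0016

0.0016


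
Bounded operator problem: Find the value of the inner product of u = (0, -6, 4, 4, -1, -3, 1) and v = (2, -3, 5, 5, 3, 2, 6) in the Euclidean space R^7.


Computing the standard inner product <u, v> = sum u_i * v_i
= 0*2 + -6*-3 + 4*5 + 4*5 + -1*3 + -3*2 + 1*6
= 0 + 18 + 20 + 20 + -3 + -6 + 6
= 55

55


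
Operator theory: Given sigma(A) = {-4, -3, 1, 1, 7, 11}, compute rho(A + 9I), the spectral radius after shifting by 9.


Spectrum of A + 9I = {5, 6, 10, 10, 16, 20}
Spectral radius = max |lambda| over the shifted spectrum
= max(5, 6, 10, 10, 16, 20) = 20

20


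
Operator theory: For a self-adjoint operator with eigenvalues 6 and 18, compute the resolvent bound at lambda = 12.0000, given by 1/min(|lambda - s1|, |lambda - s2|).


dist(12.0000, {6, 18}) = min(|12.0000 - 6|, |12.0000 - 18|)
= min(6.0000, 6.0000) = 6.0000
Resolvent bound = 1/6.0000 = 0.1667

0.1667


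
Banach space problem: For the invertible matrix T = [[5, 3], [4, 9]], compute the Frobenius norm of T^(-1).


det(T) = 5*9 - 3*4 = 33
T^(-1) = (1/33) * [[9, -3], [-4, 5]] = [[0.2727, -0.0909], [-0.1212, 0.1515]]
||T^(-1)||_F^2 = 0.2727^2 + (-0.0909)^2 + (-0.1212)^2 + 0.1515^2 = 0.1203
||T^(-1)||_F = sqrt(0.1203) = 0.3468

0.3468


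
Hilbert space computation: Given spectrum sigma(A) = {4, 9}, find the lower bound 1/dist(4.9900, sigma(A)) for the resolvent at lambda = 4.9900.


dist(4.9900, {4, 9}) = min(|4.9900 - 4|, |4.9900 - 9|)
= min(0.9900, 4.0100) = 0.9900
Resolvent bound = 1/0.9900 = 1.0101

1.0101


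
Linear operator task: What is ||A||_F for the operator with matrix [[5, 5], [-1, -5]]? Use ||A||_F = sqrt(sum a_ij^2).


||A||_F^2 = sum a_ij^2
= 5^2 + 5^2 + (-1)^2 + (-5)^2
= 25 + 25 + 1 + 25 = 76
||A||_F = sqrt(76) = 8.7178

8.7178


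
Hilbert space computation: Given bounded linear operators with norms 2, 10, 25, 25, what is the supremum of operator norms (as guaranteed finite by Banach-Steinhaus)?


By the Uniform Boundedness Principle, the supremum of norms is finite.
sup_k ||T_k|| = max(2, 10, 25, 25) = 25

25


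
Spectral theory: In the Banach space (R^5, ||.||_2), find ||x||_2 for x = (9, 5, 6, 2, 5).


The l^2 norm = (sum |x_i|^2)^(1/2)
Sum of 2th powers = 81 + 25 + 36 + 4 + 25 = 171
||x||_2 = (171)^(1/2) = 13.0767

13.0767


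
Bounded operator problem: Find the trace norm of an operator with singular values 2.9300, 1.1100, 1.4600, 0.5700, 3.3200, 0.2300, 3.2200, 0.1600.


The nuclear norm is the sum of all singular values.
||T||_1 = 2.9300 + 1.1100 + 1.4600 + 0.5700 + 3.3200 + 0.2300 + 3.2200 + 0.1600
= 13.0000

13.0000


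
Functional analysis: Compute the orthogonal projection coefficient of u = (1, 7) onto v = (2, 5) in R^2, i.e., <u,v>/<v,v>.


Computing <u,v> = 1*2 + 7*5 = 37
Computing <v,v> = 2^2 + 5^2 = 29
Projection coefficient = 37/29 = 1.2759

1.2759


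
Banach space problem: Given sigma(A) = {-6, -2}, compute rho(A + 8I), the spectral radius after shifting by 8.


Spectrum of A + 8I = {2, 6}
Spectral radius = max |lambda| over the shifted spectrum
= max(2, 6) = 6

6


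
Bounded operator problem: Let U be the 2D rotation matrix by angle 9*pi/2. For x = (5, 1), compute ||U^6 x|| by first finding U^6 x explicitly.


U is a rotation by theta = 9*pi/2
U^6 = rotation by 6*theta = 54*pi/2 = 2*pi/2 (mod 2*pi)
cos(2*pi/2) = -1.0000, sin(2*pi/2) = 0.0000
U^6 x = (-1.0000 * 5 - 0.0000 * 1, 0.0000 * 5 + -1.0000 * 1)
= (-5.0000, -1.0000)
||U^6 x|| = sqrt((-5.0000)^2 + (-1.0000)^2) = sqrt(26.0000) = 5.0990

5.0990


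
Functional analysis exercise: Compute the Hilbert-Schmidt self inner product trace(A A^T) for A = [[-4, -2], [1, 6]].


trace(A * A^T) = sum of squares of all entries
= (-4)^2 + (-2)^2 + 1^2 + 6^2
= 16 + 4 + 1 + 36
= 57

57


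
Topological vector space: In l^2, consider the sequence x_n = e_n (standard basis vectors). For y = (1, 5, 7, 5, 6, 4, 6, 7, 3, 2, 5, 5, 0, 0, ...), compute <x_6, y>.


x_6 = e_6 is the standard basis vector with 1 in position 6.
<x_6, y> = y_6 = 4
As n -> infinity, <x_n, y> -> 0, confirming weak convergence of (x_n) to 0.

4


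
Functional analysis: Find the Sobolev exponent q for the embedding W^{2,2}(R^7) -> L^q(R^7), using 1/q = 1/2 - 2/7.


Using the Sobolev embedding formula: 1/q = 1/p - k/n
1/q = 1/2 - 2/7 = 3/14
q = 1/(3/14) = 14/3 = 4.6667

4.6667


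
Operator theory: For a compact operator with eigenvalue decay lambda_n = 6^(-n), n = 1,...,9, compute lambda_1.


The eigenvalue formula gives lambda_1 = 1/6^1
= 1/6
= 0.1667

0.1667


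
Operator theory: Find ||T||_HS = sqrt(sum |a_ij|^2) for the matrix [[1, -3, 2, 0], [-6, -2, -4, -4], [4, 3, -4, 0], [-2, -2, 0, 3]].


The Hilbert-Schmidt norm is sqrt(sum of squares of all entries).
Sum of squares = 1^2 + (-3)^2 + 2^2 + 0^2 + (-6)^2 + (-2)^2 + (-4)^2 + (-4)^2 + 4^2 + 3^2 + (-4)^2 + 0^2 + (-2)^2 + (-2)^2 + 0^2 + 3^2
= 1 + 9 + 4 + 0 + 36 + 4 + 16 + 16 + 16 + 9 + 16 + 0 + 4 + 4 + 0 + 9 = 144
||T||_HS = sqrt(144) = 12.0000

12.0000


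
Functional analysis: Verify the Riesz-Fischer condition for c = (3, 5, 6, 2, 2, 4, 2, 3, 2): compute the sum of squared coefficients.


sum |c_n|^2 = 3^2 + 5^2 + 6^2 + 2^2 + 2^2 + 4^2 + 2^2 + 3^2 + 2^2
= 9 + 25 + 36 + 4 + 4 + 16 + 4 + 9 + 4
= 111

111


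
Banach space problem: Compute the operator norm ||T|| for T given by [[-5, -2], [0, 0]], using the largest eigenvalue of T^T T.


A^T A = [[25, 10], [10, 4]]
trace(A^T A) = 29, det(A^T A) = 0
discriminant = 29^2 - 4*0 = 841
Largest eigenvalue of A^T A = (trace + sqrt(disc))/2 = 29.0000
||T|| = sqrt(29.0000) = 5.3852

5.3852


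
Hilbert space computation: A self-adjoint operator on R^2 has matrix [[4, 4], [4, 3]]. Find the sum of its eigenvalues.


For a self-adjoint (symmetric) matrix, the eigenvalues are real.
The sum of eigenvalues equals the trace of the matrix.
trace = 4 + 3 = 7

7


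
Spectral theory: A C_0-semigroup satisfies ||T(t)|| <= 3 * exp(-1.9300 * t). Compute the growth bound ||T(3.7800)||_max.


||T(3.7800)|| <= 3 * exp(-1.9300 * 3.7800)
= 3 * exp(-7.2954)
= 3 * 6.7865e-04
= 0.0020

0.0020


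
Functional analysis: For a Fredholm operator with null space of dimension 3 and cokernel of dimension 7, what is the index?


The Fredholm index is defined as ind(T) = dim(ker T) - dim(coker T)
= 3 - 7
= -4

-4


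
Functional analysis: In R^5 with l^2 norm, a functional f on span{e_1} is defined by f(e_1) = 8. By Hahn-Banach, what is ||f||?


The norm of f is given by ||f|| = sup_{||x||=1} |f(x)|.
On span{e_1}, ||e_1|| = 1, so ||f|| = |f(e_1)| / ||e_1||
= |8| / 1 = 8.0000

8.0000


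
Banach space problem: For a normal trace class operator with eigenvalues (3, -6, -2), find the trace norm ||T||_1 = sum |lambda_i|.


For a normal operator, singular values equal |eigenvalues|.
Trace norm = sum |lambda_i| = 3 + 6 + 2
= 11

11


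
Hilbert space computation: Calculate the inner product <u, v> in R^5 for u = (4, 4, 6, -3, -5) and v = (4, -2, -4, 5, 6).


Computing the standard inner product <u, v> = sum u_i * v_i
= 4*4 + 4*-2 + 6*-4 + -3*5 + -5*6
= 16 + -8 + -24 + -15 + -30
= -61

-61


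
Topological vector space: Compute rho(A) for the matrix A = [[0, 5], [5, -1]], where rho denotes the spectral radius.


For a 2x2 matrix, eigenvalues satisfy lambda^2 - (trace)*lambda + det = 0
trace = 0 + -1 = -1
det = 0*-1 - 5*5 = -25
discriminant = (-1)^2 - 4*(-25) = 101
spectral radius = max |eigenvalue| = 5.5249

5.5249


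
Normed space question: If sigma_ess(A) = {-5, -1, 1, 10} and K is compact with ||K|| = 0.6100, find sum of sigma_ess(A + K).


By Weyl's theorem, the essential spectrum is invariant under compact perturbations.
sigma_ess(A + K) = sigma_ess(A) = {-5, -1, 1, 10}
Sum = -5 + -1 + 1 + 10 = 5

5


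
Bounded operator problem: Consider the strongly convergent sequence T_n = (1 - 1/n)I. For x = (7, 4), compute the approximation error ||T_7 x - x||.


T_7 x - x = (1 - 1/7)x - x = -x/7
||x|| = sqrt(65) = 8.0623
||T_7 x - x|| = ||x||/7 = 8.0623/7 = 1.1518

1.1518


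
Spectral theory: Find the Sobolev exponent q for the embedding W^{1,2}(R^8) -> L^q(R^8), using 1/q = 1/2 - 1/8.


Using the Sobolev embedding formula: 1/q = 1/p - k/n
1/q = 1/2 - 1/8 = 3/8
q = 1/(3/8) = 8/3 = 2.6667

2.6667


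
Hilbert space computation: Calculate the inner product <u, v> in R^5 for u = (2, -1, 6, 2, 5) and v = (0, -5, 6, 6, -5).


Computing the standard inner product <u, v> = sum u_i * v_i
= 2*0 + -1*-5 + 6*6 + 2*6 + 5*-5
= 0 + 5 + 36 + 12 + -25
= 28

28


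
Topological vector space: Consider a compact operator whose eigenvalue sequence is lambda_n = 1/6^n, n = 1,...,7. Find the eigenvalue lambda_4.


The eigenvalue formula gives lambda_4 = 1/6^4
= 1/1296
= 7.7160e-04

7.7160e-04


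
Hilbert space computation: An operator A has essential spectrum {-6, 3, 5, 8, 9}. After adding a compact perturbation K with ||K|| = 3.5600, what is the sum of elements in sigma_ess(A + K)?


By Weyl's theorem, the essential spectrum is invariant under compact perturbations.
sigma_ess(A + K) = sigma_ess(A) = {-6, 3, 5, 8, 9}
Sum = -6 + 3 + 5 + 8 + 9 = 19

19


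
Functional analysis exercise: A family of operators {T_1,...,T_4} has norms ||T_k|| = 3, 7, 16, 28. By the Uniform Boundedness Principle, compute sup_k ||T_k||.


By the Uniform Boundedness Principle, the supremum of norms is finite.
sup_k ||T_k|| = max(3, 7, 16, 28) = 28

28


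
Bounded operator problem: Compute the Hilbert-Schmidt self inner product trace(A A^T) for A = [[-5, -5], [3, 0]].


trace(A * A^T) = sum of squares of all entries
= (-5)^2 + (-5)^2 + 3^2 + 0^2
= 25 + 25 + 9 + 0
= 59

59


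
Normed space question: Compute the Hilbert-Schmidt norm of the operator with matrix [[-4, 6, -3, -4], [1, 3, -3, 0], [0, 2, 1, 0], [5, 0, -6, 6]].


The Hilbert-Schmidt norm is sqrt(sum of squares of all entries).
Sum of squares = (-4)^2 + 6^2 + (-3)^2 + (-4)^2 + 1^2 + 3^2 + (-3)^2 + 0^2 + 0^2 + 2^2 + 1^2 + 0^2 + 5^2 + 0^2 + (-6)^2 + 6^2
= 16 + 36 + 9 + 16 + 1 + 9 + 9 + 0 + 0 + 4 + 1 + 0 + 25 + 0 + 36 + 36 = 198
||T||_HS = sqrt(198) = 14.0712

14.0712
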